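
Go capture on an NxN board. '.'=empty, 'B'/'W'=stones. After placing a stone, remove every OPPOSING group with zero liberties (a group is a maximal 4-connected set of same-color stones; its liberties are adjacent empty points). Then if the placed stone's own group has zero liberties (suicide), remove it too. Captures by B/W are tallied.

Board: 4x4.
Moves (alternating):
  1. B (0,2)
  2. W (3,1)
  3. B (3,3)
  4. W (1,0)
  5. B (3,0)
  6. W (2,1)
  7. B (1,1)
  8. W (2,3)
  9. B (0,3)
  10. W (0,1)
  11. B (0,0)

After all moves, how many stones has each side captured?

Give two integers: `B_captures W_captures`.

Move 1: B@(0,2) -> caps B=0 W=0
Move 2: W@(3,1) -> caps B=0 W=0
Move 3: B@(3,3) -> caps B=0 W=0
Move 4: W@(1,0) -> caps B=0 W=0
Move 5: B@(3,0) -> caps B=0 W=0
Move 6: W@(2,1) -> caps B=0 W=0
Move 7: B@(1,1) -> caps B=0 W=0
Move 8: W@(2,3) -> caps B=0 W=0
Move 9: B@(0,3) -> caps B=0 W=0
Move 10: W@(0,1) -> caps B=0 W=0
Move 11: B@(0,0) -> caps B=1 W=0

Answer: 1 0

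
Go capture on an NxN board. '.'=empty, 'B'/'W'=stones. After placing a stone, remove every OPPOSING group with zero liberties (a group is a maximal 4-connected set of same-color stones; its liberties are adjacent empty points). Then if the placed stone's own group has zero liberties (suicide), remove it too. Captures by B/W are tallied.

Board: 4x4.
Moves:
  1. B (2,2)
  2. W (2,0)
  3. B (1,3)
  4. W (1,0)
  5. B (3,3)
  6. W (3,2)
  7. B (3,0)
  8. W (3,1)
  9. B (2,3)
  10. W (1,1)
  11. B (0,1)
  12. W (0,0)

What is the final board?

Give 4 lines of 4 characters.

Answer: WB..
WW.B
W.BB
.WWB

Derivation:
Move 1: B@(2,2) -> caps B=0 W=0
Move 2: W@(2,0) -> caps B=0 W=0
Move 3: B@(1,3) -> caps B=0 W=0
Move 4: W@(1,0) -> caps B=0 W=0
Move 5: B@(3,3) -> caps B=0 W=0
Move 6: W@(3,2) -> caps B=0 W=0
Move 7: B@(3,0) -> caps B=0 W=0
Move 8: W@(3,1) -> caps B=0 W=1
Move 9: B@(2,3) -> caps B=0 W=1
Move 10: W@(1,1) -> caps B=0 W=1
Move 11: B@(0,1) -> caps B=0 W=1
Move 12: W@(0,0) -> caps B=0 W=1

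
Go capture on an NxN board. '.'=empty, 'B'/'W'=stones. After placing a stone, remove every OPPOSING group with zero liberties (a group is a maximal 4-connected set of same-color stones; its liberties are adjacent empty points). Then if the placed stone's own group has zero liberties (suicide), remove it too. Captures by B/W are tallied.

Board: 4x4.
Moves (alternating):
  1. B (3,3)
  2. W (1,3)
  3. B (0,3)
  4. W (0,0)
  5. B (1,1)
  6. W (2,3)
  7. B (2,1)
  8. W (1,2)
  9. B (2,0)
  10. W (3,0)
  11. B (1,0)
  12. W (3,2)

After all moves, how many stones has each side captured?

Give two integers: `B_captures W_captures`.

Move 1: B@(3,3) -> caps B=0 W=0
Move 2: W@(1,3) -> caps B=0 W=0
Move 3: B@(0,3) -> caps B=0 W=0
Move 4: W@(0,0) -> caps B=0 W=0
Move 5: B@(1,1) -> caps B=0 W=0
Move 6: W@(2,3) -> caps B=0 W=0
Move 7: B@(2,1) -> caps B=0 W=0
Move 8: W@(1,2) -> caps B=0 W=0
Move 9: B@(2,0) -> caps B=0 W=0
Move 10: W@(3,0) -> caps B=0 W=0
Move 11: B@(1,0) -> caps B=0 W=0
Move 12: W@(3,2) -> caps B=0 W=1

Answer: 0 1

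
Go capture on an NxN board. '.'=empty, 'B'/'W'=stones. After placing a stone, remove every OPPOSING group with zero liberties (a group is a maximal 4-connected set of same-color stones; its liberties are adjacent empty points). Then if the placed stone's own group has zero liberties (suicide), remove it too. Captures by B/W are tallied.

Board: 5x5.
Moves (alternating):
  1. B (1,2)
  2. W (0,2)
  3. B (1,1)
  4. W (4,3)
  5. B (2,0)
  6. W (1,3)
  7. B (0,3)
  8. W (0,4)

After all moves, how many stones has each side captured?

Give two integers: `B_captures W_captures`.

Answer: 0 1

Derivation:
Move 1: B@(1,2) -> caps B=0 W=0
Move 2: W@(0,2) -> caps B=0 W=0
Move 3: B@(1,1) -> caps B=0 W=0
Move 4: W@(4,3) -> caps B=0 W=0
Move 5: B@(2,0) -> caps B=0 W=0
Move 6: W@(1,3) -> caps B=0 W=0
Move 7: B@(0,3) -> caps B=0 W=0
Move 8: W@(0,4) -> caps B=0 W=1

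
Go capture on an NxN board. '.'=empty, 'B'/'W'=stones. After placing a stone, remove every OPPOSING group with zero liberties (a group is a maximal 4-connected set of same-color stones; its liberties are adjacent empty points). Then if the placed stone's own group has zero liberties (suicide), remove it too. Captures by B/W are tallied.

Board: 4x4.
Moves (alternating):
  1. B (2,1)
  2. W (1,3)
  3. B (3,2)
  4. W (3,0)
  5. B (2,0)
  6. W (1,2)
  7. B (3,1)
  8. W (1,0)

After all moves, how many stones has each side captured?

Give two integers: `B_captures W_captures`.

Move 1: B@(2,1) -> caps B=0 W=0
Move 2: W@(1,3) -> caps B=0 W=0
Move 3: B@(3,2) -> caps B=0 W=0
Move 4: W@(3,0) -> caps B=0 W=0
Move 5: B@(2,0) -> caps B=0 W=0
Move 6: W@(1,2) -> caps B=0 W=0
Move 7: B@(3,1) -> caps B=1 W=0
Move 8: W@(1,0) -> caps B=1 W=0

Answer: 1 0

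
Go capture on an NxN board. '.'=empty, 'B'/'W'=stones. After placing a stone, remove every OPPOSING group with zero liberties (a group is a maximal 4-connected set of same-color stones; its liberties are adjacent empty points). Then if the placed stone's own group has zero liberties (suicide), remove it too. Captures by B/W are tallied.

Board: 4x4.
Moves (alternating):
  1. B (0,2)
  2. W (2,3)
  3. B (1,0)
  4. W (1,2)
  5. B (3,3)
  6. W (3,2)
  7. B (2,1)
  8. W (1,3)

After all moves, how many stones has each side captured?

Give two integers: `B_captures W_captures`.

Answer: 0 1

Derivation:
Move 1: B@(0,2) -> caps B=0 W=0
Move 2: W@(2,3) -> caps B=0 W=0
Move 3: B@(1,0) -> caps B=0 W=0
Move 4: W@(1,2) -> caps B=0 W=0
Move 5: B@(3,3) -> caps B=0 W=0
Move 6: W@(3,2) -> caps B=0 W=1
Move 7: B@(2,1) -> caps B=0 W=1
Move 8: W@(1,3) -> caps B=0 W=1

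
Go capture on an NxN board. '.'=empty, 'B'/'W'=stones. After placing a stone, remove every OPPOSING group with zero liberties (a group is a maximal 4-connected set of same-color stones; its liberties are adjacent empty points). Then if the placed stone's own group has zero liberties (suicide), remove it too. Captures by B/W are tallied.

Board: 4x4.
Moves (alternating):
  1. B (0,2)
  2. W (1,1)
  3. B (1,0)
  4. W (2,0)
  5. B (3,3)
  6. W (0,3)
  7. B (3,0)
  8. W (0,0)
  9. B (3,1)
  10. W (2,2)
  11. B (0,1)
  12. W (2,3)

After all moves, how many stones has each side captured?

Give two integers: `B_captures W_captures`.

Answer: 0 1

Derivation:
Move 1: B@(0,2) -> caps B=0 W=0
Move 2: W@(1,1) -> caps B=0 W=0
Move 3: B@(1,0) -> caps B=0 W=0
Move 4: W@(2,0) -> caps B=0 W=0
Move 5: B@(3,3) -> caps B=0 W=0
Move 6: W@(0,3) -> caps B=0 W=0
Move 7: B@(3,0) -> caps B=0 W=0
Move 8: W@(0,0) -> caps B=0 W=1
Move 9: B@(3,1) -> caps B=0 W=1
Move 10: W@(2,2) -> caps B=0 W=1
Move 11: B@(0,1) -> caps B=0 W=1
Move 12: W@(2,3) -> caps B=0 W=1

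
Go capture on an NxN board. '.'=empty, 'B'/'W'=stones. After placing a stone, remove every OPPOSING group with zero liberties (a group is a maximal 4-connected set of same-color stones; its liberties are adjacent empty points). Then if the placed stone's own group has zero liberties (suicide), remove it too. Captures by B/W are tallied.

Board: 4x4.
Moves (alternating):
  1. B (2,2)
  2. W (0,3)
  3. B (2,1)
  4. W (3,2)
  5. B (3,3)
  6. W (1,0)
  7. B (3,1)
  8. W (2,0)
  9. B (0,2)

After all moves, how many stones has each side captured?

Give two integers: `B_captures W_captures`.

Answer: 1 0

Derivation:
Move 1: B@(2,2) -> caps B=0 W=0
Move 2: W@(0,3) -> caps B=0 W=0
Move 3: B@(2,1) -> caps B=0 W=0
Move 4: W@(3,2) -> caps B=0 W=0
Move 5: B@(3,3) -> caps B=0 W=0
Move 6: W@(1,0) -> caps B=0 W=0
Move 7: B@(3,1) -> caps B=1 W=0
Move 8: W@(2,0) -> caps B=1 W=0
Move 9: B@(0,2) -> caps B=1 W=0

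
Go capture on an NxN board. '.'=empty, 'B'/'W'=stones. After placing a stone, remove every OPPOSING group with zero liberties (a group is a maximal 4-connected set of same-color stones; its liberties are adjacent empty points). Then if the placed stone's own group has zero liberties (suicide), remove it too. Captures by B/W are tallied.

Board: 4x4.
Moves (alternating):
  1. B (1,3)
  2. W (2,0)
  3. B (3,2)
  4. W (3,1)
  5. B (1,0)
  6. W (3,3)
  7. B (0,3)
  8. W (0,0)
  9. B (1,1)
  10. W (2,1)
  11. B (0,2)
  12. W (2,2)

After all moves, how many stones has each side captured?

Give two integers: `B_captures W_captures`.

Answer: 0 1

Derivation:
Move 1: B@(1,3) -> caps B=0 W=0
Move 2: W@(2,0) -> caps B=0 W=0
Move 3: B@(3,2) -> caps B=0 W=0
Move 4: W@(3,1) -> caps B=0 W=0
Move 5: B@(1,0) -> caps B=0 W=0
Move 6: W@(3,3) -> caps B=0 W=0
Move 7: B@(0,3) -> caps B=0 W=0
Move 8: W@(0,0) -> caps B=0 W=0
Move 9: B@(1,1) -> caps B=0 W=0
Move 10: W@(2,1) -> caps B=0 W=0
Move 11: B@(0,2) -> caps B=0 W=0
Move 12: W@(2,2) -> caps B=0 W=1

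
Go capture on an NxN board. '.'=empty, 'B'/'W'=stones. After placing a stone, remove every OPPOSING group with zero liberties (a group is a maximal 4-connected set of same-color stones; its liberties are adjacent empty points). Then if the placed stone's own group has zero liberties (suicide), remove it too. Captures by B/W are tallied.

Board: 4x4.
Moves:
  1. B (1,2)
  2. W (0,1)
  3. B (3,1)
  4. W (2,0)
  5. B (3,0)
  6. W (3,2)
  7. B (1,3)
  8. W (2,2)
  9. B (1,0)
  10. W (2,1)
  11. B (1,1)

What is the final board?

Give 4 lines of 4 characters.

Answer: .W..
BBBB
WWW.
..W.

Derivation:
Move 1: B@(1,2) -> caps B=0 W=0
Move 2: W@(0,1) -> caps B=0 W=0
Move 3: B@(3,1) -> caps B=0 W=0
Move 4: W@(2,0) -> caps B=0 W=0
Move 5: B@(3,0) -> caps B=0 W=0
Move 6: W@(3,2) -> caps B=0 W=0
Move 7: B@(1,3) -> caps B=0 W=0
Move 8: W@(2,2) -> caps B=0 W=0
Move 9: B@(1,0) -> caps B=0 W=0
Move 10: W@(2,1) -> caps B=0 W=2
Move 11: B@(1,1) -> caps B=0 W=2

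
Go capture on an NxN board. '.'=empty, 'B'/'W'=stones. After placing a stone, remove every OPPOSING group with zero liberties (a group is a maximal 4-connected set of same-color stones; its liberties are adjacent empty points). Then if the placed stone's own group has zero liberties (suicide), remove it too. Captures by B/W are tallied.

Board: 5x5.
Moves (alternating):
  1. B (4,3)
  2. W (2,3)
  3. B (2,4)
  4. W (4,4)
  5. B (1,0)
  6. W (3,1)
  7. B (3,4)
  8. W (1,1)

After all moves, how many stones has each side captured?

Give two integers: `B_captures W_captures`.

Answer: 1 0

Derivation:
Move 1: B@(4,3) -> caps B=0 W=0
Move 2: W@(2,3) -> caps B=0 W=0
Move 3: B@(2,4) -> caps B=0 W=0
Move 4: W@(4,4) -> caps B=0 W=0
Move 5: B@(1,0) -> caps B=0 W=0
Move 6: W@(3,1) -> caps B=0 W=0
Move 7: B@(3,4) -> caps B=1 W=0
Move 8: W@(1,1) -> caps B=1 W=0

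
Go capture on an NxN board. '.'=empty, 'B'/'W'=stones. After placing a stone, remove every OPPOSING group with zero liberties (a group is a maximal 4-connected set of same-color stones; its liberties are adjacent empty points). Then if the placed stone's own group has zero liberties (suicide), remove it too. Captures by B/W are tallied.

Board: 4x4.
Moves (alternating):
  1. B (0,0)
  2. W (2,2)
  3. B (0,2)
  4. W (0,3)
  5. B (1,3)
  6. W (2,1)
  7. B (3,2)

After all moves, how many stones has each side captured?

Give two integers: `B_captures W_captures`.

Move 1: B@(0,0) -> caps B=0 W=0
Move 2: W@(2,2) -> caps B=0 W=0
Move 3: B@(0,2) -> caps B=0 W=0
Move 4: W@(0,3) -> caps B=0 W=0
Move 5: B@(1,3) -> caps B=1 W=0
Move 6: W@(2,1) -> caps B=1 W=0
Move 7: B@(3,2) -> caps B=1 W=0

Answer: 1 0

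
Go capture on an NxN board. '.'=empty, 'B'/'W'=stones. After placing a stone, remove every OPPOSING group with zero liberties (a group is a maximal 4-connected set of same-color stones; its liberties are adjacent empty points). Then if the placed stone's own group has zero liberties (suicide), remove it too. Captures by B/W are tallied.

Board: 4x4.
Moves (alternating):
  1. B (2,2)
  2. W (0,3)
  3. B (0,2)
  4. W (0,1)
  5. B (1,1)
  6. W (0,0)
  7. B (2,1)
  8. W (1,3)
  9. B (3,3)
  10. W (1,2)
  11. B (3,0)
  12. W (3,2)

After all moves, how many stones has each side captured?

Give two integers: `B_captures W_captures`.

Move 1: B@(2,2) -> caps B=0 W=0
Move 2: W@(0,3) -> caps B=0 W=0
Move 3: B@(0,2) -> caps B=0 W=0
Move 4: W@(0,1) -> caps B=0 W=0
Move 5: B@(1,1) -> caps B=0 W=0
Move 6: W@(0,0) -> caps B=0 W=0
Move 7: B@(2,1) -> caps B=0 W=0
Move 8: W@(1,3) -> caps B=0 W=0
Move 9: B@(3,3) -> caps B=0 W=0
Move 10: W@(1,2) -> caps B=0 W=1
Move 11: B@(3,0) -> caps B=0 W=1
Move 12: W@(3,2) -> caps B=0 W=1

Answer: 0 1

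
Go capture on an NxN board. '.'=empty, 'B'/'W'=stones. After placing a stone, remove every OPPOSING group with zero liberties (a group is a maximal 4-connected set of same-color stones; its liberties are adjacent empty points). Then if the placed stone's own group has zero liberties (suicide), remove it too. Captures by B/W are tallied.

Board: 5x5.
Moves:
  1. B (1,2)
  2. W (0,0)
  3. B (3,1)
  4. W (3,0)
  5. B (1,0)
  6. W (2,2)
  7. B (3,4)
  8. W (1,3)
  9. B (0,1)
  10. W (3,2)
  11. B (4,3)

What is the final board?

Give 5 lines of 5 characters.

Answer: .B...
B.BW.
..W..
WBW.B
...B.

Derivation:
Move 1: B@(1,2) -> caps B=0 W=0
Move 2: W@(0,0) -> caps B=0 W=0
Move 3: B@(3,1) -> caps B=0 W=0
Move 4: W@(3,0) -> caps B=0 W=0
Move 5: B@(1,0) -> caps B=0 W=0
Move 6: W@(2,2) -> caps B=0 W=0
Move 7: B@(3,4) -> caps B=0 W=0
Move 8: W@(1,3) -> caps B=0 W=0
Move 9: B@(0,1) -> caps B=1 W=0
Move 10: W@(3,2) -> caps B=1 W=0
Move 11: B@(4,3) -> caps B=1 W=0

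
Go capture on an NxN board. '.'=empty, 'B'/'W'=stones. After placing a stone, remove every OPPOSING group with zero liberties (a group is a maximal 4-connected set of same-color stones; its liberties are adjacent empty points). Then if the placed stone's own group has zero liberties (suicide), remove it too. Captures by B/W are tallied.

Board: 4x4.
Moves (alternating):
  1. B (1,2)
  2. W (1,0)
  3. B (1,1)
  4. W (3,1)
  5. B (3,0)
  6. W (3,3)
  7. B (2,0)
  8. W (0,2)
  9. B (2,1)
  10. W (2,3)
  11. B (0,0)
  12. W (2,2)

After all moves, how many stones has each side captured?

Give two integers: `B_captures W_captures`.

Answer: 1 0

Derivation:
Move 1: B@(1,2) -> caps B=0 W=0
Move 2: W@(1,0) -> caps B=0 W=0
Move 3: B@(1,1) -> caps B=0 W=0
Move 4: W@(3,1) -> caps B=0 W=0
Move 5: B@(3,0) -> caps B=0 W=0
Move 6: W@(3,3) -> caps B=0 W=0
Move 7: B@(2,0) -> caps B=0 W=0
Move 8: W@(0,2) -> caps B=0 W=0
Move 9: B@(2,1) -> caps B=0 W=0
Move 10: W@(2,3) -> caps B=0 W=0
Move 11: B@(0,0) -> caps B=1 W=0
Move 12: W@(2,2) -> caps B=1 W=0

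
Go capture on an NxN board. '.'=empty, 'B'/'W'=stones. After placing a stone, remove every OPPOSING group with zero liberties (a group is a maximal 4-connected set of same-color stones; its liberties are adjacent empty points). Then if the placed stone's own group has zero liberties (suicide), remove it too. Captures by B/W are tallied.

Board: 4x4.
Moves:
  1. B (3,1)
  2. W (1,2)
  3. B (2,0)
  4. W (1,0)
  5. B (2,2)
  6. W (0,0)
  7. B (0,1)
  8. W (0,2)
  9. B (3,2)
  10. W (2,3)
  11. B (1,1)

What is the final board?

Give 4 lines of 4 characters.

Move 1: B@(3,1) -> caps B=0 W=0
Move 2: W@(1,2) -> caps B=0 W=0
Move 3: B@(2,0) -> caps B=0 W=0
Move 4: W@(1,0) -> caps B=0 W=0
Move 5: B@(2,2) -> caps B=0 W=0
Move 6: W@(0,0) -> caps B=0 W=0
Move 7: B@(0,1) -> caps B=0 W=0
Move 8: W@(0,2) -> caps B=0 W=0
Move 9: B@(3,2) -> caps B=0 W=0
Move 10: W@(2,3) -> caps B=0 W=0
Move 11: B@(1,1) -> caps B=2 W=0

Answer: .BW.
.BW.
B.BW
.BB.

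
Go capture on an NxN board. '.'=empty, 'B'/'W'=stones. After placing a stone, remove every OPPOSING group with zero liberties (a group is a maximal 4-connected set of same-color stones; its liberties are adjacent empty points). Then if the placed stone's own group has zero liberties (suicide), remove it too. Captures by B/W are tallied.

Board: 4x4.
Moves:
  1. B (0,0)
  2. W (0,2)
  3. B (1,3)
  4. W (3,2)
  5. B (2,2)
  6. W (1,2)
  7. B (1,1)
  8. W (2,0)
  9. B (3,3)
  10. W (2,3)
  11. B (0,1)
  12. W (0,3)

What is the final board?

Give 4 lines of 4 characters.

Answer: BBWW
.BW.
W.BW
..W.

Derivation:
Move 1: B@(0,0) -> caps B=0 W=0
Move 2: W@(0,2) -> caps B=0 W=0
Move 3: B@(1,3) -> caps B=0 W=0
Move 4: W@(3,2) -> caps B=0 W=0
Move 5: B@(2,2) -> caps B=0 W=0
Move 6: W@(1,2) -> caps B=0 W=0
Move 7: B@(1,1) -> caps B=0 W=0
Move 8: W@(2,0) -> caps B=0 W=0
Move 9: B@(3,3) -> caps B=0 W=0
Move 10: W@(2,3) -> caps B=0 W=1
Move 11: B@(0,1) -> caps B=0 W=1
Move 12: W@(0,3) -> caps B=0 W=2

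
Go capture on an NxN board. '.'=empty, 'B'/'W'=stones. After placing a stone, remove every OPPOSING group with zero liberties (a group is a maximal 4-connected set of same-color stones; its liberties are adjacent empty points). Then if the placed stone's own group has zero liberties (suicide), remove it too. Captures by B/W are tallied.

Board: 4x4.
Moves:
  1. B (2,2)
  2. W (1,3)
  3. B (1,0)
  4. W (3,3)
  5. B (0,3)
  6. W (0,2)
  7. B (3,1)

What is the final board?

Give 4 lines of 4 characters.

Move 1: B@(2,2) -> caps B=0 W=0
Move 2: W@(1,3) -> caps B=0 W=0
Move 3: B@(1,0) -> caps B=0 W=0
Move 4: W@(3,3) -> caps B=0 W=0
Move 5: B@(0,3) -> caps B=0 W=0
Move 6: W@(0,2) -> caps B=0 W=1
Move 7: B@(3,1) -> caps B=0 W=1

Answer: ..W.
B..W
..B.
.B.W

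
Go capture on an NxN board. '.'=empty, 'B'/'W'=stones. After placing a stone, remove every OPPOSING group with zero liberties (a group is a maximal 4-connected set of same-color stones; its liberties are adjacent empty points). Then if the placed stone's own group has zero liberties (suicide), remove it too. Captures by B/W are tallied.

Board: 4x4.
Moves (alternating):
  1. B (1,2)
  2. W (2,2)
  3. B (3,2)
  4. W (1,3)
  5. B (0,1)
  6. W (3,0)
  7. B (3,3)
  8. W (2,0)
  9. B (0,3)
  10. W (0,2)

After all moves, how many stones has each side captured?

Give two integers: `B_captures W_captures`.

Move 1: B@(1,2) -> caps B=0 W=0
Move 2: W@(2,2) -> caps B=0 W=0
Move 3: B@(3,2) -> caps B=0 W=0
Move 4: W@(1,3) -> caps B=0 W=0
Move 5: B@(0,1) -> caps B=0 W=0
Move 6: W@(3,0) -> caps B=0 W=0
Move 7: B@(3,3) -> caps B=0 W=0
Move 8: W@(2,0) -> caps B=0 W=0
Move 9: B@(0,3) -> caps B=0 W=0
Move 10: W@(0,2) -> caps B=0 W=1

Answer: 0 1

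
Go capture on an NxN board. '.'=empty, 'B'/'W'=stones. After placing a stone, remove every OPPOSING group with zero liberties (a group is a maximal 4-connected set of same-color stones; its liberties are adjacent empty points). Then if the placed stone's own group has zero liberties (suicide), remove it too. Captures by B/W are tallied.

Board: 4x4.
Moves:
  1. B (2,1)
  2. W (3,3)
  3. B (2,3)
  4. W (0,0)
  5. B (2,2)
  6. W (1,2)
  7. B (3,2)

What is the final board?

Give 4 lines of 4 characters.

Move 1: B@(2,1) -> caps B=0 W=0
Move 2: W@(3,3) -> caps B=0 W=0
Move 3: B@(2,3) -> caps B=0 W=0
Move 4: W@(0,0) -> caps B=0 W=0
Move 5: B@(2,2) -> caps B=0 W=0
Move 6: W@(1,2) -> caps B=0 W=0
Move 7: B@(3,2) -> caps B=1 W=0

Answer: W...
..W.
.BBB
..B.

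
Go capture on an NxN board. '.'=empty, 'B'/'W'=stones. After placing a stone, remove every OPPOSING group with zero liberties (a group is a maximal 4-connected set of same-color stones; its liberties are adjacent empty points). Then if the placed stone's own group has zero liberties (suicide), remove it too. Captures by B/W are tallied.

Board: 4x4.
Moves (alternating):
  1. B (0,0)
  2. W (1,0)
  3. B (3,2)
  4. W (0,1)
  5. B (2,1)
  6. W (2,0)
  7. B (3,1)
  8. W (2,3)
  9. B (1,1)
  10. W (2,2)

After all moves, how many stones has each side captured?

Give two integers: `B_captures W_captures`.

Move 1: B@(0,0) -> caps B=0 W=0
Move 2: W@(1,0) -> caps B=0 W=0
Move 3: B@(3,2) -> caps B=0 W=0
Move 4: W@(0,1) -> caps B=0 W=1
Move 5: B@(2,1) -> caps B=0 W=1
Move 6: W@(2,0) -> caps B=0 W=1
Move 7: B@(3,1) -> caps B=0 W=1
Move 8: W@(2,3) -> caps B=0 W=1
Move 9: B@(1,1) -> caps B=0 W=1
Move 10: W@(2,2) -> caps B=0 W=1

Answer: 0 1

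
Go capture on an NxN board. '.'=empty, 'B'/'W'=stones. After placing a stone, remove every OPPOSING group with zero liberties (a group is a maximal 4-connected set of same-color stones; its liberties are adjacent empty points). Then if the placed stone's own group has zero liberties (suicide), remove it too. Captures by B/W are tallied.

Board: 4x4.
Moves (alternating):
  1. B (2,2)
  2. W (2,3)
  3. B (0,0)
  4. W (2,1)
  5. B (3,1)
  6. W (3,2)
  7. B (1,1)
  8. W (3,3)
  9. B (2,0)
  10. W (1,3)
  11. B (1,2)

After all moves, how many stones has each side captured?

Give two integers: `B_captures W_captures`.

Answer: 1 0

Derivation:
Move 1: B@(2,2) -> caps B=0 W=0
Move 2: W@(2,3) -> caps B=0 W=0
Move 3: B@(0,0) -> caps B=0 W=0
Move 4: W@(2,1) -> caps B=0 W=0
Move 5: B@(3,1) -> caps B=0 W=0
Move 6: W@(3,2) -> caps B=0 W=0
Move 7: B@(1,1) -> caps B=0 W=0
Move 8: W@(3,3) -> caps B=0 W=0
Move 9: B@(2,0) -> caps B=1 W=0
Move 10: W@(1,3) -> caps B=1 W=0
Move 11: B@(1,2) -> caps B=1 W=0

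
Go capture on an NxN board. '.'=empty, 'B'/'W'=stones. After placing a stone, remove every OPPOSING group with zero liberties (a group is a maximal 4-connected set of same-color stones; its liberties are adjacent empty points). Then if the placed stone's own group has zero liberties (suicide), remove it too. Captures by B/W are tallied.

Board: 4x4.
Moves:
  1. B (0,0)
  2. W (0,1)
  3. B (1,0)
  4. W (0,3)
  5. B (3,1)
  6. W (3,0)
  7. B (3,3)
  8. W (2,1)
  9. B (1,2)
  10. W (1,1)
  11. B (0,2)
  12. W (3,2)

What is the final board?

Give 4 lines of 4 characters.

Move 1: B@(0,0) -> caps B=0 W=0
Move 2: W@(0,1) -> caps B=0 W=0
Move 3: B@(1,0) -> caps B=0 W=0
Move 4: W@(0,3) -> caps B=0 W=0
Move 5: B@(3,1) -> caps B=0 W=0
Move 6: W@(3,0) -> caps B=0 W=0
Move 7: B@(3,3) -> caps B=0 W=0
Move 8: W@(2,1) -> caps B=0 W=0
Move 9: B@(1,2) -> caps B=0 W=0
Move 10: W@(1,1) -> caps B=0 W=0
Move 11: B@(0,2) -> caps B=0 W=0
Move 12: W@(3,2) -> caps B=0 W=1

Answer: BWBW
BWB.
.W..
W.WB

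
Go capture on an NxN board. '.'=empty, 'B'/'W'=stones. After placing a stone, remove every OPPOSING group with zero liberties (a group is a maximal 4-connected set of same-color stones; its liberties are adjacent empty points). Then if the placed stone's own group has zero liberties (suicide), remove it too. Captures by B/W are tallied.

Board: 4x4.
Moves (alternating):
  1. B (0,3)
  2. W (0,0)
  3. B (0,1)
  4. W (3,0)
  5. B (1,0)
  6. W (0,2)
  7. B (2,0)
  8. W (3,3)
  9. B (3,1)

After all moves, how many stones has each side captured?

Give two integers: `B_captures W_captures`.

Answer: 2 0

Derivation:
Move 1: B@(0,3) -> caps B=0 W=0
Move 2: W@(0,0) -> caps B=0 W=0
Move 3: B@(0,1) -> caps B=0 W=0
Move 4: W@(3,0) -> caps B=0 W=0
Move 5: B@(1,0) -> caps B=1 W=0
Move 6: W@(0,2) -> caps B=1 W=0
Move 7: B@(2,0) -> caps B=1 W=0
Move 8: W@(3,3) -> caps B=1 W=0
Move 9: B@(3,1) -> caps B=2 W=0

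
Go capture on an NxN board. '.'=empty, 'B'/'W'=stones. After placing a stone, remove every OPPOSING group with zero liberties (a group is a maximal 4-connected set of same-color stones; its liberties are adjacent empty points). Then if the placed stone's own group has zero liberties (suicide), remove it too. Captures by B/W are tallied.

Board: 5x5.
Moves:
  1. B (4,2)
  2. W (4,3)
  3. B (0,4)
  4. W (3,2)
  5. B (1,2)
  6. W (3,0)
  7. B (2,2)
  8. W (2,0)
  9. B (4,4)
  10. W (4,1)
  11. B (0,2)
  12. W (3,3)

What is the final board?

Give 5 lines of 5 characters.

Answer: ..B.B
..B..
W.B..
W.WW.
.W.WB

Derivation:
Move 1: B@(4,2) -> caps B=0 W=0
Move 2: W@(4,3) -> caps B=0 W=0
Move 3: B@(0,4) -> caps B=0 W=0
Move 4: W@(3,2) -> caps B=0 W=0
Move 5: B@(1,2) -> caps B=0 W=0
Move 6: W@(3,0) -> caps B=0 W=0
Move 7: B@(2,2) -> caps B=0 W=0
Move 8: W@(2,0) -> caps B=0 W=0
Move 9: B@(4,4) -> caps B=0 W=0
Move 10: W@(4,1) -> caps B=0 W=1
Move 11: B@(0,2) -> caps B=0 W=1
Move 12: W@(3,3) -> caps B=0 W=1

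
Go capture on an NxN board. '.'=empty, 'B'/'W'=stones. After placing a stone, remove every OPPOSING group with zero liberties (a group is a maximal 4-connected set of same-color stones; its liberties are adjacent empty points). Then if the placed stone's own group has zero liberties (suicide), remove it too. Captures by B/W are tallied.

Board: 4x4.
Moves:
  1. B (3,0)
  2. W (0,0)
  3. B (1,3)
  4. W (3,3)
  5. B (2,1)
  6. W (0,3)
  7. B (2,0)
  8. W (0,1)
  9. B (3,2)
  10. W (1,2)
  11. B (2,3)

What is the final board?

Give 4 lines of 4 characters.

Answer: WW.W
..WB
BB.B
B.B.

Derivation:
Move 1: B@(3,0) -> caps B=0 W=0
Move 2: W@(0,0) -> caps B=0 W=0
Move 3: B@(1,3) -> caps B=0 W=0
Move 4: W@(3,3) -> caps B=0 W=0
Move 5: B@(2,1) -> caps B=0 W=0
Move 6: W@(0,3) -> caps B=0 W=0
Move 7: B@(2,0) -> caps B=0 W=0
Move 8: W@(0,1) -> caps B=0 W=0
Move 9: B@(3,2) -> caps B=0 W=0
Move 10: W@(1,2) -> caps B=0 W=0
Move 11: B@(2,3) -> caps B=1 W=0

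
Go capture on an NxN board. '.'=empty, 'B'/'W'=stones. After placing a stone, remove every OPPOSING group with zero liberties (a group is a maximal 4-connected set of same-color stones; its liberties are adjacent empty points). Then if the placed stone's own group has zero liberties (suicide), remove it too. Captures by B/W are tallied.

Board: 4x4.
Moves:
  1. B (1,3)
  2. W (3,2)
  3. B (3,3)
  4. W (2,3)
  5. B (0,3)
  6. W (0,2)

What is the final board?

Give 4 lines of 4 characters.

Answer: ..WB
...B
...W
..W.

Derivation:
Move 1: B@(1,3) -> caps B=0 W=0
Move 2: W@(3,2) -> caps B=0 W=0
Move 3: B@(3,3) -> caps B=0 W=0
Move 4: W@(2,3) -> caps B=0 W=1
Move 5: B@(0,3) -> caps B=0 W=1
Move 6: W@(0,2) -> caps B=0 W=1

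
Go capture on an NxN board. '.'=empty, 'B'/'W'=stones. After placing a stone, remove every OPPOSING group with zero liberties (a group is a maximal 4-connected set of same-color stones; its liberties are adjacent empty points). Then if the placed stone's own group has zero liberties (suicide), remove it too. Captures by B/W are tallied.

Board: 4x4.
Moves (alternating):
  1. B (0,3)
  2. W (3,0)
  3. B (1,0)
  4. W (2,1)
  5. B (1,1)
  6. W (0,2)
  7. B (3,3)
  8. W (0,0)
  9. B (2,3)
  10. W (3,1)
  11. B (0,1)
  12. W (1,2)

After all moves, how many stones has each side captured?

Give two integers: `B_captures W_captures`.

Move 1: B@(0,3) -> caps B=0 W=0
Move 2: W@(3,0) -> caps B=0 W=0
Move 3: B@(1,0) -> caps B=0 W=0
Move 4: W@(2,1) -> caps B=0 W=0
Move 5: B@(1,1) -> caps B=0 W=0
Move 6: W@(0,2) -> caps B=0 W=0
Move 7: B@(3,3) -> caps B=0 W=0
Move 8: W@(0,0) -> caps B=0 W=0
Move 9: B@(2,3) -> caps B=0 W=0
Move 10: W@(3,1) -> caps B=0 W=0
Move 11: B@(0,1) -> caps B=1 W=0
Move 12: W@(1,2) -> caps B=1 W=0

Answer: 1 0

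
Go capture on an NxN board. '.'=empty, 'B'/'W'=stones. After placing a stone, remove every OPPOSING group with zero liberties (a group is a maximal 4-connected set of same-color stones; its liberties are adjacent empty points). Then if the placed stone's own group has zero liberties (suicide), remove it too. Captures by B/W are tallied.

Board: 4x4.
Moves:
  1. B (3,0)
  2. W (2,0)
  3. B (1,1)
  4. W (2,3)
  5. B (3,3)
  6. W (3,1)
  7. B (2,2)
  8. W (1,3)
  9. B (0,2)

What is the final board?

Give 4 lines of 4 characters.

Answer: ..B.
.B.W
W.BW
.W.B

Derivation:
Move 1: B@(3,0) -> caps B=0 W=0
Move 2: W@(2,0) -> caps B=0 W=0
Move 3: B@(1,1) -> caps B=0 W=0
Move 4: W@(2,3) -> caps B=0 W=0
Move 5: B@(3,3) -> caps B=0 W=0
Move 6: W@(3,1) -> caps B=0 W=1
Move 7: B@(2,2) -> caps B=0 W=1
Move 8: W@(1,3) -> caps B=0 W=1
Move 9: B@(0,2) -> caps B=0 W=1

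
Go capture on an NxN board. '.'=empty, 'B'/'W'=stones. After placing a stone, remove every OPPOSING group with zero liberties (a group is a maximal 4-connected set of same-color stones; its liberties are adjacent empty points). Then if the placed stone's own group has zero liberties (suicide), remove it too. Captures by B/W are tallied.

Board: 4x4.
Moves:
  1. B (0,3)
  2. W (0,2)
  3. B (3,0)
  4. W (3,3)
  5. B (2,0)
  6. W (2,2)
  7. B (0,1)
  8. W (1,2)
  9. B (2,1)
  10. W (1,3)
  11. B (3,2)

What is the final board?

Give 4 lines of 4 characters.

Move 1: B@(0,3) -> caps B=0 W=0
Move 2: W@(0,2) -> caps B=0 W=0
Move 3: B@(3,0) -> caps B=0 W=0
Move 4: W@(3,3) -> caps B=0 W=0
Move 5: B@(2,0) -> caps B=0 W=0
Move 6: W@(2,2) -> caps B=0 W=0
Move 7: B@(0,1) -> caps B=0 W=0
Move 8: W@(1,2) -> caps B=0 W=0
Move 9: B@(2,1) -> caps B=0 W=0
Move 10: W@(1,3) -> caps B=0 W=1
Move 11: B@(3,2) -> caps B=0 W=1

Answer: .BW.
..WW
BBW.
B.BW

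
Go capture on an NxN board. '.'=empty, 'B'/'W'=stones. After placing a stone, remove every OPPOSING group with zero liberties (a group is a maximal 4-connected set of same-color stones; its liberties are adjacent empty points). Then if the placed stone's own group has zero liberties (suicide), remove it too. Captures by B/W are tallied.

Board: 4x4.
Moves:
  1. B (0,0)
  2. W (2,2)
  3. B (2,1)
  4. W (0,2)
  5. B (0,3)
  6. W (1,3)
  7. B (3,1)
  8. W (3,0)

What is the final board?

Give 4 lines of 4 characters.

Move 1: B@(0,0) -> caps B=0 W=0
Move 2: W@(2,2) -> caps B=0 W=0
Move 3: B@(2,1) -> caps B=0 W=0
Move 4: W@(0,2) -> caps B=0 W=0
Move 5: B@(0,3) -> caps B=0 W=0
Move 6: W@(1,3) -> caps B=0 W=1
Move 7: B@(3,1) -> caps B=0 W=1
Move 8: W@(3,0) -> caps B=0 W=1

Answer: B.W.
...W
.BW.
WB..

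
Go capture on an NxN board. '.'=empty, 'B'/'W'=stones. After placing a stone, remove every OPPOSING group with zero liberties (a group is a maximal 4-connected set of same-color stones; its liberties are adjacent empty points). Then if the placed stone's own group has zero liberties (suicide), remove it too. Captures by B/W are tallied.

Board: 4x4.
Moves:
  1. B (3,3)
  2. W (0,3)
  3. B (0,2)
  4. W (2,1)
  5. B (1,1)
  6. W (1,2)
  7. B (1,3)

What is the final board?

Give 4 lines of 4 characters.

Answer: ..B.
.BWB
.W..
...B

Derivation:
Move 1: B@(3,3) -> caps B=0 W=0
Move 2: W@(0,3) -> caps B=0 W=0
Move 3: B@(0,2) -> caps B=0 W=0
Move 4: W@(2,1) -> caps B=0 W=0
Move 5: B@(1,1) -> caps B=0 W=0
Move 6: W@(1,2) -> caps B=0 W=0
Move 7: B@(1,3) -> caps B=1 W=0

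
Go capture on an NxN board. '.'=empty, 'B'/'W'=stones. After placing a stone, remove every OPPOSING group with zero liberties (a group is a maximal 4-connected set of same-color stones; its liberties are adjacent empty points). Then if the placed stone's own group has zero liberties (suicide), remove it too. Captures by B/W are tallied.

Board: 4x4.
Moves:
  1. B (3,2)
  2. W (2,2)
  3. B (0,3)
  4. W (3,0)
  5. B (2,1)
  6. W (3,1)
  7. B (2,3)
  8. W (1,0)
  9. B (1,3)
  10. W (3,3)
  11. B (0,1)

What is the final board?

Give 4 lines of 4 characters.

Answer: .B.B
W..B
.BWB
WW.W

Derivation:
Move 1: B@(3,2) -> caps B=0 W=0
Move 2: W@(2,2) -> caps B=0 W=0
Move 3: B@(0,3) -> caps B=0 W=0
Move 4: W@(3,0) -> caps B=0 W=0
Move 5: B@(2,1) -> caps B=0 W=0
Move 6: W@(3,1) -> caps B=0 W=0
Move 7: B@(2,3) -> caps B=0 W=0
Move 8: W@(1,0) -> caps B=0 W=0
Move 9: B@(1,3) -> caps B=0 W=0
Move 10: W@(3,3) -> caps B=0 W=1
Move 11: B@(0,1) -> caps B=0 W=1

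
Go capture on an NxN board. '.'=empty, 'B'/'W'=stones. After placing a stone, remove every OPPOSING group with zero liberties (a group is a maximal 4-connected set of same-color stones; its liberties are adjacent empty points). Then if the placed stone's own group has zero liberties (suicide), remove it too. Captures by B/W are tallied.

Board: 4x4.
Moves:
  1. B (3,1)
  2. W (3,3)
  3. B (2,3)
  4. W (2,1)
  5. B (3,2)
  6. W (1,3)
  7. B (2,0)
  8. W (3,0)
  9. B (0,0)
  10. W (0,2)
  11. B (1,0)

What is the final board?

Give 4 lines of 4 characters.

Move 1: B@(3,1) -> caps B=0 W=0
Move 2: W@(3,3) -> caps B=0 W=0
Move 3: B@(2,3) -> caps B=0 W=0
Move 4: W@(2,1) -> caps B=0 W=0
Move 5: B@(3,2) -> caps B=1 W=0
Move 6: W@(1,3) -> caps B=1 W=0
Move 7: B@(2,0) -> caps B=1 W=0
Move 8: W@(3,0) -> caps B=1 W=0
Move 9: B@(0,0) -> caps B=1 W=0
Move 10: W@(0,2) -> caps B=1 W=0
Move 11: B@(1,0) -> caps B=1 W=0

Answer: B.W.
B..W
BW.B
.BB.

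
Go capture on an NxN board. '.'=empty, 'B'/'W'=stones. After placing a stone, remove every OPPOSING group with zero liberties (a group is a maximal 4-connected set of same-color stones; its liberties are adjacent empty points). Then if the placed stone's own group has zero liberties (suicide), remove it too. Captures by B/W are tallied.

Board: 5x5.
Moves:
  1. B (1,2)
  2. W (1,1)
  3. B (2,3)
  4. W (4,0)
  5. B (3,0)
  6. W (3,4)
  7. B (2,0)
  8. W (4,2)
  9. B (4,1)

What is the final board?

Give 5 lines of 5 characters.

Answer: .....
.WB..
B..B.
B...W
.BW..

Derivation:
Move 1: B@(1,2) -> caps B=0 W=0
Move 2: W@(1,1) -> caps B=0 W=0
Move 3: B@(2,3) -> caps B=0 W=0
Move 4: W@(4,0) -> caps B=0 W=0
Move 5: B@(3,0) -> caps B=0 W=0
Move 6: W@(3,4) -> caps B=0 W=0
Move 7: B@(2,0) -> caps B=0 W=0
Move 8: W@(4,2) -> caps B=0 W=0
Move 9: B@(4,1) -> caps B=1 W=0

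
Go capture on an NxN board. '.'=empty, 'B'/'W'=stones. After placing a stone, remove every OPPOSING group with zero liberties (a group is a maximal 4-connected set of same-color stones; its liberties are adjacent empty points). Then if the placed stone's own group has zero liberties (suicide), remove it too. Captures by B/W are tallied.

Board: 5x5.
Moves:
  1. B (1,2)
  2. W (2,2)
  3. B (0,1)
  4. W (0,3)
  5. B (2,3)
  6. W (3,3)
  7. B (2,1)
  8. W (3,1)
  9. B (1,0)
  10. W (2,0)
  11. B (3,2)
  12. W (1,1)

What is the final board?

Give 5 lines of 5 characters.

Answer: .B.W.
B.B..
WB.B.
.WBW.
.....

Derivation:
Move 1: B@(1,2) -> caps B=0 W=0
Move 2: W@(2,2) -> caps B=0 W=0
Move 3: B@(0,1) -> caps B=0 W=0
Move 4: W@(0,3) -> caps B=0 W=0
Move 5: B@(2,3) -> caps B=0 W=0
Move 6: W@(3,3) -> caps B=0 W=0
Move 7: B@(2,1) -> caps B=0 W=0
Move 8: W@(3,1) -> caps B=0 W=0
Move 9: B@(1,0) -> caps B=0 W=0
Move 10: W@(2,0) -> caps B=0 W=0
Move 11: B@(3,2) -> caps B=1 W=0
Move 12: W@(1,1) -> caps B=1 W=0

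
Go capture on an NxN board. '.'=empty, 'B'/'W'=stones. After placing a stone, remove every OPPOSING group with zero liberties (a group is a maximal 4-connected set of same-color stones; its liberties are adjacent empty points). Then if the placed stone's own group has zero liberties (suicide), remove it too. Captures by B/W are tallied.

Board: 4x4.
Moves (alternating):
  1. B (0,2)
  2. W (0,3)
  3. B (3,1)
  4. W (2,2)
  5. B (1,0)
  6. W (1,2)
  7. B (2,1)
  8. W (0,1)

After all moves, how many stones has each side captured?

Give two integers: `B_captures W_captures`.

Answer: 0 1

Derivation:
Move 1: B@(0,2) -> caps B=0 W=0
Move 2: W@(0,3) -> caps B=0 W=0
Move 3: B@(3,1) -> caps B=0 W=0
Move 4: W@(2,2) -> caps B=0 W=0
Move 5: B@(1,0) -> caps B=0 W=0
Move 6: W@(1,2) -> caps B=0 W=0
Move 7: B@(2,1) -> caps B=0 W=0
Move 8: W@(0,1) -> caps B=0 W=1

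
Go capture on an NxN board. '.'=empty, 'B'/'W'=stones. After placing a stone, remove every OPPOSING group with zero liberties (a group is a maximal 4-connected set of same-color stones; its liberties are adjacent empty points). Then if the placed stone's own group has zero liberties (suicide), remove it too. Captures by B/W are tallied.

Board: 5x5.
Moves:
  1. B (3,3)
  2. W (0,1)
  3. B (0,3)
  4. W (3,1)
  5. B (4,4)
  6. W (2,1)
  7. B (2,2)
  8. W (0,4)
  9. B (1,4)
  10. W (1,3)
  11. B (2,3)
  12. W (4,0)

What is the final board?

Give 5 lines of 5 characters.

Answer: .W.B.
...WB
.WBB.
.W.B.
W...B

Derivation:
Move 1: B@(3,3) -> caps B=0 W=0
Move 2: W@(0,1) -> caps B=0 W=0
Move 3: B@(0,3) -> caps B=0 W=0
Move 4: W@(3,1) -> caps B=0 W=0
Move 5: B@(4,4) -> caps B=0 W=0
Move 6: W@(2,1) -> caps B=0 W=0
Move 7: B@(2,2) -> caps B=0 W=0
Move 8: W@(0,4) -> caps B=0 W=0
Move 9: B@(1,4) -> caps B=1 W=0
Move 10: W@(1,3) -> caps B=1 W=0
Move 11: B@(2,3) -> caps B=1 W=0
Move 12: W@(4,0) -> caps B=1 W=0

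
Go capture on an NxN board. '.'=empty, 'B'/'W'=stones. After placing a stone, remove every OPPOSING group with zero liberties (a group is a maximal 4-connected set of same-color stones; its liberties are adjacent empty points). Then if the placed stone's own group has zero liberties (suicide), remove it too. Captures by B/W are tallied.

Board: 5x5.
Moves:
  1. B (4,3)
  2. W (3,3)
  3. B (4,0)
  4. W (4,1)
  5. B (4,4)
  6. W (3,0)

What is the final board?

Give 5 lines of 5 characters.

Answer: .....
.....
.....
W..W.
.W.BB

Derivation:
Move 1: B@(4,3) -> caps B=0 W=0
Move 2: W@(3,3) -> caps B=0 W=0
Move 3: B@(4,0) -> caps B=0 W=0
Move 4: W@(4,1) -> caps B=0 W=0
Move 5: B@(4,4) -> caps B=0 W=0
Move 6: W@(3,0) -> caps B=0 W=1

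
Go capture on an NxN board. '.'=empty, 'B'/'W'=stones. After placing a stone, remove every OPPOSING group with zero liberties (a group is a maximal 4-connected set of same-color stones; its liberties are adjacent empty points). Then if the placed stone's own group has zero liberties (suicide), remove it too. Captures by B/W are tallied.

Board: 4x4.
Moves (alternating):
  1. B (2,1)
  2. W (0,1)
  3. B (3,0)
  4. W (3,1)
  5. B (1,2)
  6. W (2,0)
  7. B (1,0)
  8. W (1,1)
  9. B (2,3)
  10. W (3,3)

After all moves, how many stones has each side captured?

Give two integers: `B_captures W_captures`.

Move 1: B@(2,1) -> caps B=0 W=0
Move 2: W@(0,1) -> caps B=0 W=0
Move 3: B@(3,0) -> caps B=0 W=0
Move 4: W@(3,1) -> caps B=0 W=0
Move 5: B@(1,2) -> caps B=0 W=0
Move 6: W@(2,0) -> caps B=0 W=1
Move 7: B@(1,0) -> caps B=0 W=1
Move 8: W@(1,1) -> caps B=0 W=1
Move 9: B@(2,3) -> caps B=0 W=1
Move 10: W@(3,3) -> caps B=0 W=1

Answer: 0 1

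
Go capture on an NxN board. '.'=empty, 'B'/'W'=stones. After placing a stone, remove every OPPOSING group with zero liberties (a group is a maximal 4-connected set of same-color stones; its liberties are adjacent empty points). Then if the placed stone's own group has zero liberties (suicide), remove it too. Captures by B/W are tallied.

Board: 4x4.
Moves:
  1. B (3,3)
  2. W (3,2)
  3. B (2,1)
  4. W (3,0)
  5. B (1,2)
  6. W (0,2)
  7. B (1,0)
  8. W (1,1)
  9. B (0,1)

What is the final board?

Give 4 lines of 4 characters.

Move 1: B@(3,3) -> caps B=0 W=0
Move 2: W@(3,2) -> caps B=0 W=0
Move 3: B@(2,1) -> caps B=0 W=0
Move 4: W@(3,0) -> caps B=0 W=0
Move 5: B@(1,2) -> caps B=0 W=0
Move 6: W@(0,2) -> caps B=0 W=0
Move 7: B@(1,0) -> caps B=0 W=0
Move 8: W@(1,1) -> caps B=0 W=0
Move 9: B@(0,1) -> caps B=1 W=0

Answer: .BW.
B.B.
.B..
W.WB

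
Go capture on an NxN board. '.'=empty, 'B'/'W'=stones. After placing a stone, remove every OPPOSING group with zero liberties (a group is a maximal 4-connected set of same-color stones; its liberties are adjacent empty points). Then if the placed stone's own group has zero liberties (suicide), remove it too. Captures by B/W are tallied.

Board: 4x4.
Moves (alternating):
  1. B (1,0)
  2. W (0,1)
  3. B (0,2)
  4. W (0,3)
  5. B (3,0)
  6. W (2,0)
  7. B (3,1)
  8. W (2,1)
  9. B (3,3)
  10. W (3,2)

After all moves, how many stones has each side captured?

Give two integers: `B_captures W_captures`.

Answer: 0 2

Derivation:
Move 1: B@(1,0) -> caps B=0 W=0
Move 2: W@(0,1) -> caps B=0 W=0
Move 3: B@(0,2) -> caps B=0 W=0
Move 4: W@(0,3) -> caps B=0 W=0
Move 5: B@(3,0) -> caps B=0 W=0
Move 6: W@(2,0) -> caps B=0 W=0
Move 7: B@(3,1) -> caps B=0 W=0
Move 8: W@(2,1) -> caps B=0 W=0
Move 9: B@(3,3) -> caps B=0 W=0
Move 10: W@(3,2) -> caps B=0 W=2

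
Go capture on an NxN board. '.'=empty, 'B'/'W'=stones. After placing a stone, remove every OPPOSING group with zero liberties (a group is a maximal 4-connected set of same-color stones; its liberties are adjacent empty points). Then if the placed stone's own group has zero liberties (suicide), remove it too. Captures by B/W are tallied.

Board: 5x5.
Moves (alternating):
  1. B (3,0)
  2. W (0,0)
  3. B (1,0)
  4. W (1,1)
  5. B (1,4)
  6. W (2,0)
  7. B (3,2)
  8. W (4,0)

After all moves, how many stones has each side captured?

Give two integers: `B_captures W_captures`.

Answer: 0 1

Derivation:
Move 1: B@(3,0) -> caps B=0 W=0
Move 2: W@(0,0) -> caps B=0 W=0
Move 3: B@(1,0) -> caps B=0 W=0
Move 4: W@(1,1) -> caps B=0 W=0
Move 5: B@(1,4) -> caps B=0 W=0
Move 6: W@(2,0) -> caps B=0 W=1
Move 7: B@(3,2) -> caps B=0 W=1
Move 8: W@(4,0) -> caps B=0 W=1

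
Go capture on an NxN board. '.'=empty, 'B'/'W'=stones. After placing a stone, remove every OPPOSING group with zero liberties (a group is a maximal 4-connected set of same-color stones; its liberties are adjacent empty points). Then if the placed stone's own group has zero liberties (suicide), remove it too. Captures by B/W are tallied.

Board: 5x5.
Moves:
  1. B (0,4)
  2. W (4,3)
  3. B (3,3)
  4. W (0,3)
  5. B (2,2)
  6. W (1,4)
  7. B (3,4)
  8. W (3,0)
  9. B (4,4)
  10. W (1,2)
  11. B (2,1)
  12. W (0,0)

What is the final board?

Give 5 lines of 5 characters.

Move 1: B@(0,4) -> caps B=0 W=0
Move 2: W@(4,3) -> caps B=0 W=0
Move 3: B@(3,3) -> caps B=0 W=0
Move 4: W@(0,3) -> caps B=0 W=0
Move 5: B@(2,2) -> caps B=0 W=0
Move 6: W@(1,4) -> caps B=0 W=1
Move 7: B@(3,4) -> caps B=0 W=1
Move 8: W@(3,0) -> caps B=0 W=1
Move 9: B@(4,4) -> caps B=0 W=1
Move 10: W@(1,2) -> caps B=0 W=1
Move 11: B@(2,1) -> caps B=0 W=1
Move 12: W@(0,0) -> caps B=0 W=1

Answer: W..W.
..W.W
.BB..
W..BB
...WB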